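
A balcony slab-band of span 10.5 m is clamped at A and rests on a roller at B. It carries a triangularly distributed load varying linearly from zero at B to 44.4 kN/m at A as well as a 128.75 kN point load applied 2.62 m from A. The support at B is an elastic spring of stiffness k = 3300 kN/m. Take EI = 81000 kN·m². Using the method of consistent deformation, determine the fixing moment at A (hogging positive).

M_A = 584.1 kN·m

Remove the prop at B; the released (primary) structure is a cantilever built in at A.
Downward deflection at the released point B due to the loads:
  triangular load, peak 44.4 at the fixed end: w₀L⁴/(30EI) = 17989/EI
  point load 128.75 at a = 2.62: Pa²(3L − a)/(6EI) = 4254/EI
  δ_0 = 22243/EI
Tip deflection under a unit load at B: L³/(3EI) = 385.9/EI.
With EI = 81000 kN·m²: δ_0 = 0.27461 m and δ_{BB} = 0.004764 m/kN.
Compatibility — the spring shortens by R_B/k under the reaction it provides: δ_0 − R_B·δ_{BB} = R_B/k. With 1/k = 0.000303 m/kN, R_B = δ_0 / (δ_{BB} + 1/k) = 0.27461 / (0.004764 + 0.000303) = 54.2 kN.
Moment equilibrium about A: M_A = Σ(load moments about A) − R_B·L = 1153 − 54.2×10.5 = 584.1 kN·m.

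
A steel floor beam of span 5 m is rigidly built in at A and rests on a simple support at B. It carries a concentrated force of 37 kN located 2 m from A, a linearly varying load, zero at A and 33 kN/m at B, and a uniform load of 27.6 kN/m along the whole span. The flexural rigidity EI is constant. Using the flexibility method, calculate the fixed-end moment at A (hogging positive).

Remove the prop at B; the released (primary) structure is a cantilever built in at A.
Primary-structure tip deflection at B by superposition:
  point load 37 at a = 2: Pa²(3L − a)/(6EI) = 320.7/EI
  triangular load, peak 33 at the free end: 11w₀L⁴/(120EI) = 1891/EI
  UDL 27.6: wL⁴/(8EI) = 2156/EI
  δ_0 = 4368/EI
Tip deflection under a unit load at B: L³/(3EI) = 41.67/EI.
Compatibility at B: δ_0 − R_B·δ_{BB} = 0, so R_B = 4368/41.67 = 104.8 kN.
Moment equilibrium about A: M_A = Σ(load moments about A) − R_B·L = 694 − 104.8×5 = 169.9 kN·m.

M_A = 169.9 kN·m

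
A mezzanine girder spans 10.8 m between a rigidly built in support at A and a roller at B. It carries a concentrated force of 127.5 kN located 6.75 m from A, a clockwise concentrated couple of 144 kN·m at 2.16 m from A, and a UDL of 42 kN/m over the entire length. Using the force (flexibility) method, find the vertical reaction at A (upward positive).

R_A = 344.7 kN

Take the reaction at B as the redundant and release it; the primary structure is a cantilever fixed at A.
Free-end deflection of the primary structure under the applied loading (downward +):
  point load 127.5 at a = 6.75: Pa²(3L − a)/(6EI) = 24834/EI
  clockwise couple 144 at a = 2.16: M₀a(2L − a)/(2EI) = 3023/EI
  UDL 42: wL⁴/(8EI) = 71426/EI
  δ_0 = 99283/EI
Flexibility coefficient — unit upward force at B: δ_{BB} = L³/(3EI) = 419.9/EI.
The prop prevents deflection at B: R_B = δ_0/δ_{BB} = 99283/419.9 = 236.4 kN.
Vertical equilibrium: R_A = ΣP − R_B = 581.1 − 236.4 = 344.7 kN.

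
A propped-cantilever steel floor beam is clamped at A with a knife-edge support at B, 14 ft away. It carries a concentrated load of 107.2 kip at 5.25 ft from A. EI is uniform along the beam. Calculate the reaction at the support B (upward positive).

Choose R_B as the redundant. The primary structure is the cantilever fixed at A.
Deflection at B on the released cantilever, summing each load's contribution:
  point load 107.2 at a = 5.25: Pa²(3L − a)/(6EI) = 18098/EI
Flexibility coefficient — unit upward force at B: δ_{BB} = L³/(3EI) = 914.7/EI.
Compatibility at B: δ_0 − R_B·δ_{BB} = 0, so R_B = 18098/914.7 = 19.79 kip.

R_B = 19.79 kip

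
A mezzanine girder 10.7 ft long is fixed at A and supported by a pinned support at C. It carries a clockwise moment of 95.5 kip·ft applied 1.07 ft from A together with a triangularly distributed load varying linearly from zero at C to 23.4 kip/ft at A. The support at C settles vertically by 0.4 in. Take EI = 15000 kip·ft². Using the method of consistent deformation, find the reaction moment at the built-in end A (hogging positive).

M_A = 260 kip·ft

Take the reaction at C as the redundant and release it; the primary structure is a cantilever fixed at A.
Primary-structure tip deflection at C by superposition:
  clockwise couple 95.5 at a = 1.07: M₀a(2L − a)/(2EI) = 1039/EI
  triangular load, peak 23.4 at the fixed end: w₀L⁴/(30EI) = 10224/EI
  δ_0 = 11263/EI
Flexibility coefficient — unit upward force at C: δ_{CC} = L³/(3EI) = 408.3/EI.
With EI = 15000 kip·ft²: δ_0 = 0.75086 ft and δ_{CC} = 0.027223 ft/kip.
Compatibility — the beam at C must follow the support down by 0.03333 ft: δ_0 − R_C·δ_{CC} = 0.03333, so R_C = (0.75086 − 0.03333)/0.027223 = 26.36 kip.
Moment equilibrium about A: M_A = Σ(load moments about A) − R_C·L = 542 − 26.36×10.7 = 260 kip·ft.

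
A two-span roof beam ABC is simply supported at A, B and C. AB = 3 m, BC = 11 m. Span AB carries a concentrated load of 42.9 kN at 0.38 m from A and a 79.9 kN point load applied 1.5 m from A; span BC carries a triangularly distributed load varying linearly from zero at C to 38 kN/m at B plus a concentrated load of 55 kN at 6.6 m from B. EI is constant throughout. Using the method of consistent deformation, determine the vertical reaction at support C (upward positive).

Take M_B as the redundant. Released structure: two simple spans AB and BC with a hinge at B.
End slopes at the hinge B, treating each span as simply supported:
  span AB: point load 42.9 at a = 0.38: Pab(L + a)/(6LEI) = 8.02/EI
  span AB: point load 79.9 at a = 1.5: Pab(L + a)/(6LEI) = 44.94/EI
  span BC: triangular load, peak 38: w₀L³/(45EI) = 1124/EI
  span BC: point load 55 at a = 6.6: Pab(L + b)/(6LEI) = 372.7/EI
  relative rotation θ_0 = (52.96 + 1497)/EI = 1550/EI
A unit hogging moment at B produces rotation L₁/(3EI) + L₂/(3EI) = 4.667/EI.
Compatibility: M_B·(L₁+L₂)/(3EI) = θ_0, giving M_B = 332.1 kN·m (hogging).
Span BC, ΣM about C: R_B^{BC}·11 = 1775 + 332.1, so R_B^{BC} = 191.5 kN and R_C = 264 − 191.5 = 72.48 kN.

R_C = 72.48 kN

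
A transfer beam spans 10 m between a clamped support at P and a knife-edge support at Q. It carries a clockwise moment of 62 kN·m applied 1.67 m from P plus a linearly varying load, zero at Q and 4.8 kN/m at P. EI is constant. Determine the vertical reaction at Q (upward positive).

R_Q = 7.647 kN

Take the reaction at Q as the redundant and release it; the primary structure is a cantilever fixed at P.
Deflection at Q on the released cantilever, summing each load's contribution:
  clockwise couple 62 at a = 1.67: M₀a(2L − a)/(2EI) = 948.9/EI
  triangular load, peak 4.8 at the fixed end: w₀L⁴/(30EI) = 1600/EI
  δ_0 = 2549/EI
Tip deflection under a unit load at Q: L³/(3EI) = 333.3/EI.
Compatibility at Q: δ_0 − R_Q·δ_{QQ} = 0, so R_Q = 2549/333.3 = 7.647 kN.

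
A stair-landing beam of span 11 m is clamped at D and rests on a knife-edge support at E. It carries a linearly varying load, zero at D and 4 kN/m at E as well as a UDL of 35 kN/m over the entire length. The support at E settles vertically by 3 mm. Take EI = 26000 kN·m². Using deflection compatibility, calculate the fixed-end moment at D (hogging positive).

Release the roller at E. Primary structure: cantilever fixed at D.
Downward deflection at the released point E due to the loads:
  triangular load, peak 4 at the free end: 11w₀L⁴/(120EI) = 5368/EI
  UDL 35: wL⁴/(8EI) = 64054/EI
  δ_0 = 69423/EI
Tip deflection under a unit load at E: L³/(3EI) = 443.7/EI.
With EI = 26000 kN·m²: δ_0 = 2.6701 m and δ_{EE} = 0.017064 m/kN.
Compatibility — the beam at E must follow the support down by 0.003 m: δ_0 − R_E·δ_{EE} = 0.003, so R_E = (2.6701 − 0.003)/0.017064 = 156.3 kN.
Moment equilibrium about D: M_D = Σ(load moments about D) − R_E·L = 2279 − 156.3×11 = 559.5 kN·m.

M_D = 559.5 kN·m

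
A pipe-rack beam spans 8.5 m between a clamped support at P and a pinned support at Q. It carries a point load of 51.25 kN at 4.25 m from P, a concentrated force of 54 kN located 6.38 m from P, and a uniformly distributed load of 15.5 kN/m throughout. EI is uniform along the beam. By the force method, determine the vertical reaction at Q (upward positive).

R_Q = 99.64 kN

Remove the prop at Q; the released (primary) structure is a cantilever built in at P.
Primary-structure tip deflection at Q by superposition:
  point load 51.25 at a = 4.25: Pa²(3L − a)/(6EI) = 3279/EI
  point load 54 at a = 6.38: Pa²(3L − a)/(6EI) = 7004/EI
  UDL 15.5: wL⁴/(8EI) = 10114/EI
  δ_0 = 20397/EI
Flexibility coefficient — unit upward force at Q: δ_{QQ} = L³/(3EI) = 204.7/EI.
Compatibility at Q: δ_0 − R_Q·δ_{QQ} = 0, so R_Q = 20397/204.7 = 99.64 kN.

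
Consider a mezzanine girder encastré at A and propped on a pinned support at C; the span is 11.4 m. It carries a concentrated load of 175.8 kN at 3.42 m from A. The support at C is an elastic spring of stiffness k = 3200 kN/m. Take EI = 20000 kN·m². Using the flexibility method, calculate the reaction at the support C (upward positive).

R_C = 21.09 kN

Remove the prop at C; the released (primary) structure is a cantilever built in at A.
Downward deflection at the released point C due to the loads:
  point load 175.8 at a = 3.42: Pa²(3L − a)/(6EI) = 10548/EI
Flexibility coefficient — unit upward force at C: δ_{CC} = L³/(3EI) = 493.8/EI.
With EI = 20000 kN·m²: δ_0 = 0.52742 m and δ_{CC} = 0.024692 m/kN.
Compatibility — the spring shortens by R_C/k under the reaction it provides: δ_0 − R_C·δ_{CC} = R_C/k. With 1/k = 0.000313 m/kN, R_C = δ_0 / (δ_{CC} + 1/k) = 0.52742 / (0.024692 + 0.000313) = 21.09 kN.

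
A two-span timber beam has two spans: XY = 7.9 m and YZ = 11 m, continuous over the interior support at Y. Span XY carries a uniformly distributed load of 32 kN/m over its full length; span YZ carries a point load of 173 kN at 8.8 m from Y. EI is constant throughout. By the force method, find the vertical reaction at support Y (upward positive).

R_Y = 206.8 kN

Take M_Y as the redundant. Released structure: two simple spans XY and YZ with a hinge at Y.
Rotations at Y on the released spans (each span's end-slope, ×1/EI):
  span XY: UDL 32: wL³/(24EI) = 657.4/EI
  span YZ: point load 173 at a = 8.8: Pab(L + b)/(6LEI) = 669.9/EI
  relative rotation θ_0 = (657.4 + 669.9)/EI = 1327/EI
A unit hogging moment at Y produces rotation L₁/(3EI) + L₂/(3EI) = 6.3/EI.
Compatibility: M_Y·(L₁+L₂)/(3EI) = θ_0, giving M_Y = 210.7 kN·m (hogging).
Span XY, ΣM about X with M_Y applied at Y: R_Y^{XY}·7.9 = 998.6 + 210.7, so R_Y^{XY} = 153.1 kN and R_X = 252.8 − 153.1 = 99.73 kN.
Span YZ, ΣM about Z: R_Y^{YZ}·11 = 380.6 + 210.7, so R_Y^{YZ} = 53.75 kN and R_Z = 173 − 53.75 = 119.2 kN.
R_Y = 153.1 + 53.75 = 206.8 kN.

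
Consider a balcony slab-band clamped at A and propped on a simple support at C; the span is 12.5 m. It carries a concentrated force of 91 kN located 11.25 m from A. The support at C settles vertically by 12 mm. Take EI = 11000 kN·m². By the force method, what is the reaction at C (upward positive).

Remove the prop at C; the released (primary) structure is a cantilever built in at A.
Primary-structure tip deflection at C by superposition:
  point load 91 at a = 11.25: Pa²(3L − a)/(6EI) = 50388/EI
Tip deflection under a unit load at C: L³/(3EI) = 651/EI.
With EI = 11000 kN·m²: δ_0 = 4.5807 m and δ_{CC} = 0.059186 m/kN.
Compatibility — the beam at C must follow the support down by 0.012 m: δ_0 − R_C·δ_{CC} = 0.012, so R_C = (4.5807 − 0.012)/0.059186 = 77.19 kN.

R_C = 77.19 kN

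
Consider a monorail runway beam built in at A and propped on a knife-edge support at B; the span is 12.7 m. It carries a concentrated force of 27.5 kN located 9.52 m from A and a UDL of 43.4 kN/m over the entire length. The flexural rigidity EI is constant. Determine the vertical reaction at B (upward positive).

R_B = 224.1 kN

Choose R_B as the redundant. The primary structure is the cantilever fixed at A.
Deflection at B on the released cantilever, summing each load's contribution:
  point load 27.5 at a = 9.52: Pa²(3L − a)/(6EI) = 11872/EI
  UDL 43.4: wL⁴/(8EI) = 141128/EI
  δ_0 = 153000/EI
Tip deflection under a unit load at B: L³/(3EI) = 682.8/EI.
Compatibility at B: δ_0 − R_B·δ_{BB} = 0, so R_B = 153000/682.8 = 224.1 kN.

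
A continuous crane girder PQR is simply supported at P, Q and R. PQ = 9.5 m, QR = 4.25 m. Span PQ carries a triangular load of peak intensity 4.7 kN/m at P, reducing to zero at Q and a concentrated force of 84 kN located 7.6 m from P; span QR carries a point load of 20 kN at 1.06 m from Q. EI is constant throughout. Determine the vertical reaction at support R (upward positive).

R_R = -18.73 kN

Take M_Q as the redundant. Released structure: two simple spans PQ and QR with a hinge at Q.
Discontinuity in slope at Q on the released structure — sum the simple-span end rotations:
  span PQ: triangular load, peak 4.7: 7w₀L³/(360EI) = 78.35/EI
  span PQ: point load 84 at a = 7.6: Pab(L + a)/(6LEI) = 363.9/EI
  span QR: point load 20 at a = 1.06: Pab(L + b)/(6LEI) = 19.73/EI
  relative rotation θ_0 = (442.2 + 19.73)/EI = 462/EI
A unit hogging moment at Q produces rotation L₁/(3EI) + L₂/(3EI) = 4.583/EI.
Compatibility: M_Q·(L₁+L₂)/(3EI) = θ_0, giving M_Q = 100.8 kN·m (hogging).
Span QR, ΣM about R: R_Q^{QR}·4.25 = 63.8 + 100.8, so R_Q^{QR} = 38.73 kN and R_R = 20 − 38.73 = -18.73 kN.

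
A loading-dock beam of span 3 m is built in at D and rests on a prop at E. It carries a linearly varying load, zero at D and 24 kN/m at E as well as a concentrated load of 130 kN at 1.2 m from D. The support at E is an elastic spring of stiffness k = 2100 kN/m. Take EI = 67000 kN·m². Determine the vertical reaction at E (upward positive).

R_E = 10.31 kN

Remove the prop at E; the released (primary) structure is a cantilever built in at D.
Primary-structure tip deflection at E by superposition:
  triangular load, peak 24 at the free end: 11w₀L⁴/(120EI) = 178.2/EI
  point load 130 at a = 1.2: Pa²(3L − a)/(6EI) = 243.4/EI
  δ_0 = 421.6/EI
Flexibility coefficient — unit upward force at E: δ_{EE} = L³/(3EI) = 9/EI.
With EI = 67000 kN·m²: δ_0 = 0.006292 m and δ_{EE} = 0.000134 m/kN.
Compatibility — the spring shortens by R_E/k under the reaction it provides: δ_0 − R_E·δ_{EE} = R_E/k. With 1/k = 0.000476 m/kN, R_E = δ_0 / (δ_{EE} + 1/k) = 0.006292 / (0.000134 + 0.000476) = 10.31 kN.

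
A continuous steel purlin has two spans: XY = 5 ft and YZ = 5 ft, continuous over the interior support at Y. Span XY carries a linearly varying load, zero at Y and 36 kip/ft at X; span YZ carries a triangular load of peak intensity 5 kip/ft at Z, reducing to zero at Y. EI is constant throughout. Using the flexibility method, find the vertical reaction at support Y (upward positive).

R_Y = 46.12 kip

Release continuity at Y by inserting a hinge; the redundant is the internal moment M_Y. The primary structure is two simply-supported spans XY and YZ.
Rotations at Y on the released spans (each span's end-slope, ×1/EI):
  span XY: triangular load, peak 36: 7w₀L³/(360EI) = 87.5/EI
  span YZ: triangular load, peak 5: 7w₀L³/(360EI) = 12.15/EI
  relative rotation θ_0 = (87.5 + 12.15)/EI = 99.65/EI
A unit hogging moment at Y produces rotation L₁/(3EI) + L₂/(3EI) = 3.333/EI.
Slope continuity at Y: θ_0 = M_Y·3.333/EI, so M_Y = 99.65/3.333 = 29.9 kip·ft (hogging).
Span XY, ΣM about X with M_Y applied at Y: R_Y^{XY}·5 = 150 + 29.9, so R_Y^{XY} = 35.98 kip and R_X = 90 − 35.98 = 54.02 kip.
Span YZ, ΣM about Z: R_Y^{YZ}·5 = 20.83 + 29.9, so R_Y^{YZ} = 10.15 kip and R_Z = 12.5 − 10.15 = 2.354 kip.
R_Y = 35.98 + 10.15 = 46.12 kip.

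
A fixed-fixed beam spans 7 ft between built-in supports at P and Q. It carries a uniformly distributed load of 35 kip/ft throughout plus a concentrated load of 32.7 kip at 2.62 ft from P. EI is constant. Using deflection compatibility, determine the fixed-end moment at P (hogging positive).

Take the two fixed-end moments M_P, M_Q as redundants; the released structure is the simple span PQ.
End rotations of the released simple span under the applied load (×1/EI):
  at P: UDL 35: wL³/(24EI) = 500.2/EI
  at Q: UDL 35: wL³/(24EI) = 500.2/EI
  at P: point load 32.7 at a = 2.62: Pab(L + b)/(6LEI) = 101.7/EI
  at Q: point load 32.7 at a = 2.62: Pab(L + a)/(6LEI) = 85.95/EI
  θ_P0 = 601.9/EI,  θ_Q0 = 586.2/EI
Flexibility coefficients: a unit moment at one end gives L/(3EI) there and L/(6EI) at the far end, so f₁₁ = f₂₂ = 2.333/EI and f₁₂ = f₂₁ = 1.167/EI.
Compatibility — zero rotation at each built-in end:
  2.333 M_P + 1.167 M_Q = 601.9
  1.167 M_P + 2.333 M_Q = 586.2
Solving the pair gives M_P = 176.5 kip·ft and M_Q = 163 kip·ft (hogging).

M_P = 176.5 kip·ft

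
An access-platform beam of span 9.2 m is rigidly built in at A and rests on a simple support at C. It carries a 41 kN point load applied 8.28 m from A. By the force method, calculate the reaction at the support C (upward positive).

R_C = 34.87 kN

Choose R_C as the redundant. The primary structure is the cantilever fixed at A.
Free-end deflection of the primary structure under the applied loading (downward +):
  point load 41 at a = 8.28: Pa²(3L − a)/(6EI) = 9051/EI
Tip deflection under a unit load at C: L³/(3EI) = 259.6/EI.
The prop prevents deflection at C: R_C = δ_0/δ_{CC} = 9051/259.6 = 34.87 kN.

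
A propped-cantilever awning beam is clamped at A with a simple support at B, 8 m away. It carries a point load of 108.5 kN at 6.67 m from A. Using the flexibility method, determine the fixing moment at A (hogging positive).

Release the roller at B. Primary structure: cantilever fixed at A.
Deflection at B on the released cantilever, summing each load's contribution:
  point load 108.5 at a = 6.67: Pa²(3L − a)/(6EI) = 13942/EI
Tip deflection under a unit load at B: L³/(3EI) = 170.7/EI.
Compatibility at B: δ_0 − R_B·δ_{BB} = 0, so R_B = 13942/170.7 = 81.69 kN.
Moment equilibrium about A: M_A = Σ(load moments about A) − R_B·L = 723.7 − 81.69×8 = 70.16 kN·m.

M_A = 70.16 kN·m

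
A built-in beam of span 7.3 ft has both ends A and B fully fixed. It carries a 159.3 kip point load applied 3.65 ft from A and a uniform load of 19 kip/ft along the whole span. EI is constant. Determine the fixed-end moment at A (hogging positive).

Release both end moments; the primary structure is a simply-supported span AB with redundants M_A and M_B.
Simple-span end rotations at A and B under the given loads:
  at A: point load 159.3 at a = 3.65: Pab(L + b)/(6LEI) = 530.6/EI
  at B: point load 159.3 at a = 3.65: Pab(L + a)/(6LEI) = 530.6/EI
  at A: UDL 19: wL³/(24EI) = 308/EI
  at B: UDL 19: wL³/(24EI) = 308/EI
  θ_A0 = 838.5/EI,  θ_B0 = 838.5/EI
Flexibility coefficients: a unit moment at one end gives L/(3EI) there and L/(6EI) at the far end, so f₁₁ = f₂₂ = 2.433/EI and f₁₂ = f₂₁ = 1.217/EI.
Compatibility — zero rotation at each built-in end:
  2.433 M_A + 1.217 M_B = 838.5
  1.217 M_A + 2.433 M_B = 838.5
Solving the pair gives M_A = 229.7 kip·ft and M_B = 229.7 kip·ft (hogging).

M_A = 229.7 kip·ft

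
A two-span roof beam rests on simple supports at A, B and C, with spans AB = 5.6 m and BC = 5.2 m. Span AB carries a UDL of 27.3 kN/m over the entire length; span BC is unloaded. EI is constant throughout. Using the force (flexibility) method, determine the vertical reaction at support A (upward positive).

R_A = 66.53 kN

Release continuity at B by inserting a hinge; the redundant is the internal moment M_B. The primary structure is two simply-supported spans AB and BC.
Discontinuity in slope at B on the released structure — sum the simple-span end rotations:
  span AB: UDL 27.3: wL³/(24EI) = 199.8/EI
  relative rotation θ_0 = (199.8 + 0)/EI = 199.8/EI
A unit hogging moment at B produces rotation L₁/(3EI) + L₂/(3EI) = 3.6/EI.
Compatibility: M_B·(L₁+L₂)/(3EI) = θ_0, giving M_B = 55.49 kN·m (hogging).
Span AB, ΣM about A with M_B applied at B: R_B^{AB}·5.6 = 428.1 + 55.49, so R_B^{AB} = 86.35 kN and R_A = 152.9 − 86.35 = 66.53 kN.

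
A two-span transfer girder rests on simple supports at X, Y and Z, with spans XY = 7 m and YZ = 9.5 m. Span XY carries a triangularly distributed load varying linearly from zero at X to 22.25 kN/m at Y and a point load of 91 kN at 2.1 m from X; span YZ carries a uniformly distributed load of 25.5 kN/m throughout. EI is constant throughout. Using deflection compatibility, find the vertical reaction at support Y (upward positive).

R_Y = 258.2 kN

Release continuity at Y by inserting a hinge; the redundant is the internal moment M_Y. The primary structure is two simply-supported spans XY and YZ.
End slopes at the hinge Y, treating each span as simply supported:
  span XY: triangular load, peak 22.25: w₀L³/(45EI) = 169.6/EI
  span XY: point load 91 at a = 2.1: Pab(L + a)/(6LEI) = 202.9/EI
  span YZ: UDL 25.5: wL³/(24EI) = 911/EI
  relative rotation θ_0 = (372.5 + 911)/EI = 1283/EI
A unit hogging moment at Y produces rotation L₁/(3EI) + L₂/(3EI) = 5.5/EI.
Compatibility: M_Y·(L₁+L₂)/(3EI) = θ_0, giving M_Y = 233.4 kN·m (hogging).
Span XY, ΣM about X with M_Y applied at Y: R_Y^{XY}·7 = 554.5 + 233.4, so R_Y^{XY} = 112.6 kN and R_X = 168.9 − 112.6 = 56.32 kN.
Span YZ, ΣM about Z: R_Y^{YZ}·9.5 = 1151 + 233.4, so R_Y^{YZ} = 145.7 kN and R_Z = 242.2 − 145.7 = 96.56 kN.
R_Y = 112.6 + 145.7 = 258.2 kN.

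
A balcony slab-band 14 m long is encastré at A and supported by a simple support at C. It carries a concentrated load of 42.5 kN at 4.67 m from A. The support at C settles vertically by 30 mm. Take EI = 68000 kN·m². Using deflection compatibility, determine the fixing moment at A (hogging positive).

Release the roller at C. Primary structure: cantilever fixed at A.
Deflection at C on the released cantilever, summing each load's contribution:
  point load 42.5 at a = 4.67: Pa²(3L − a)/(6EI) = 5767/EI
Flexibility coefficient — unit upward force at C: δ_{CC} = L³/(3EI) = 914.7/EI.
With EI = 68000 kN·m²: δ_0 = 0.084805 m and δ_{CC} = 0.013451 m/kN.
Compatibility — the beam at C must follow the support down by 0.03 m: δ_0 − R_C·δ_{CC} = 0.03, so R_C = (0.084805 − 0.03)/0.013451 = 4.074 kN.
Moment equilibrium about A: M_A = Σ(load moments about A) − R_C·L = 198.5 − 4.074×14 = 141.4 kN·m.

M_A = 141.4 kN·m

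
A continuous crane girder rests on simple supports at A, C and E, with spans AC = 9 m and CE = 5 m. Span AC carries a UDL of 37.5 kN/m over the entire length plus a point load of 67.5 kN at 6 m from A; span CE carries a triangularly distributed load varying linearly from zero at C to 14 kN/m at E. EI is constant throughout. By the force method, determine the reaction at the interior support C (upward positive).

R_C = 326.1 kN

Release continuity at C by inserting a hinge; the redundant is the internal moment M_C. The primary structure is two simply-supported spans AC and CE.
Rotations at C on the released spans (each span's end-slope, ×1/EI):
  span AC: UDL 37.5: wL³/(24EI) = 1139/EI
  span AC: point load 67.5 at a = 6: Pab(L + a)/(6LEI) = 337.5/EI
  span CE: triangular load, peak 14: 7w₀L³/(360EI) = 34.03/EI
  relative rotation θ_0 = (1477 + 34.03)/EI = 1511/EI
A unit hogging moment at C produces rotation L₁/(3EI) + L₂/(3EI) = 4.667/EI.
Compatibility: M_C·(L₁+L₂)/(3EI) = θ_0, giving M_C = 323.7 kN·m (hogging).
Span AC, ΣM about A with M_C applied at C: R_C^{AC}·9 = 1924 + 323.7, so R_C^{AC} = 249.7 kN and R_A = 405 − 249.7 = 155.3 kN.
Span CE, ΣM about E: R_C^{CE}·5 = 58.33 + 323.7, so R_C^{CE} = 76.41 kN and R_E = 35 − 76.41 = -41.41 kN.
R_C = 249.7 + 76.41 = 326.1 kN.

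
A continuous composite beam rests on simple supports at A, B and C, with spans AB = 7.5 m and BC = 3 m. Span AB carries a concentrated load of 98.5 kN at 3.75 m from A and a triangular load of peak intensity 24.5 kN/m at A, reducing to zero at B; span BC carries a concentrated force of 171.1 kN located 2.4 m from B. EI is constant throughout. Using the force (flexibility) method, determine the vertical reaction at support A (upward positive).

Release continuity at B by inserting a hinge; the redundant is the internal moment M_B. The primary structure is two simply-supported spans AB and BC.
End slopes at the hinge B, treating each span as simply supported:
  span AB: point load 98.5 at a = 3.75: Pab(L + a)/(6LEI) = 346.3/EI
  span AB: triangular load, peak 24.5: 7w₀L³/(360EI) = 201/EI
  span BC: point load 171.1 at a = 2.4: Pab(L + b)/(6LEI) = 49.28/EI
  relative rotation θ_0 = (547.3 + 49.28)/EI = 596.5/EI
A unit hogging moment at B produces rotation L₁/(3EI) + L₂/(3EI) = 3.5/EI.
Compatibility: M_B·(L₁+L₂)/(3EI) = θ_0, giving M_B = 170.4 kN·m (hogging).
Span AB, ΣM about A with M_B applied at B: R_B^{AB}·7.5 = 599.1 + 170.4, so R_B^{AB} = 102.6 kN and R_A = 190.4 − 102.6 = 87.77 kN.

R_A = 87.77 kN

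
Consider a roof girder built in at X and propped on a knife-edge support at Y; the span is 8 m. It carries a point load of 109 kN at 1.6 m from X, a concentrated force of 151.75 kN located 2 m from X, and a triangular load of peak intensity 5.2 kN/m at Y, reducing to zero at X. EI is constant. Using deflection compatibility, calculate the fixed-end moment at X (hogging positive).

Release the roller at Y. Primary structure: cantilever fixed at X.
Deflection at Y on the released cantilever, summing each load's contribution:
  point load 109 at a = 1.6: Pa²(3L − a)/(6EI) = 1042/EI
  point load 151.75 at a = 2: Pa²(3L − a)/(6EI) = 2226/EI
  triangular load, peak 5.2 at the free end: 11w₀L⁴/(120EI) = 1952/EI
  δ_0 = 5220/EI
Flexibility coefficient — unit upward force at Y: δ_{YY} = L³/(3EI) = 170.7/EI.
The prop prevents deflection at Y: R_Y = δ_0/δ_{YY} = 5220/170.7 = 30.59 kN.
Moment equilibrium about X: M_X = Σ(load moments about X) − R_Y·L = 588.8 − 30.59×8 = 344.2 kN·m.

M_X = 344.2 kN·m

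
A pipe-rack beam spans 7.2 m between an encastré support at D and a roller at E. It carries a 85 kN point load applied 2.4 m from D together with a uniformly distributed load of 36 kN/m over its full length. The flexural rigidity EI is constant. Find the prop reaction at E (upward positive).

Release the roller at E. Primary structure: cantilever fixed at D.
Downward deflection at the released point E due to the loads:
  point load 85 at a = 2.4: Pa²(3L − a)/(6EI) = 1567/EI
  UDL 36: wL⁴/(8EI) = 12093/EI
  δ_0 = 13660/EI
Tip deflection under a unit load at E: L³/(3EI) = 124.4/EI.
The prop prevents deflection at E: R_E = δ_0/δ_{EE} = 13660/124.4 = 109.8 kN.

R_E = 109.8 kN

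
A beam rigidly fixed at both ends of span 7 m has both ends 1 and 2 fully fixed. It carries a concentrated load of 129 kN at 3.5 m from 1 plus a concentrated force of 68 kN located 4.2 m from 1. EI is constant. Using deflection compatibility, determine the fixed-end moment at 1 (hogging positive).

Release both end moments; the primary structure is a simply-supported span 12 with redundants M_1 and M_2.
End rotations of the released simple span under the applied load (×1/EI):
  at 1: point load 129 at a = 3.5: Pab(L + b)/(6LEI) = 395.1/EI
  at 2: point load 129 at a = 3.5: Pab(L + a)/(6LEI) = 395.1/EI
  at 1: point load 68 at a = 4.2: Pab(L + b)/(6LEI) = 186.6/EI
  at 2: point load 68 at a = 4.2: Pab(L + a)/(6LEI) = 213.2/EI
  θ_10 = 581.7/EI,  θ_20 = 608.3/EI
Flexibility coefficients: a unit moment at one end gives L/(3EI) there and L/(6EI) at the far end, so f₁₁ = f₂₂ = 2.333/EI and f₁₂ = f₂₁ = 1.167/EI.
Compatibility — zero rotation at each built-in end:
  2.333 M_1 + 1.167 M_2 = 581.7
  1.167 M_1 + 2.333 M_2 = 608.3
Solving the pair gives M_1 = 158.6 kN·m and M_2 = 181.4 kN·m (hogging).

M_1 = 158.6 kN·m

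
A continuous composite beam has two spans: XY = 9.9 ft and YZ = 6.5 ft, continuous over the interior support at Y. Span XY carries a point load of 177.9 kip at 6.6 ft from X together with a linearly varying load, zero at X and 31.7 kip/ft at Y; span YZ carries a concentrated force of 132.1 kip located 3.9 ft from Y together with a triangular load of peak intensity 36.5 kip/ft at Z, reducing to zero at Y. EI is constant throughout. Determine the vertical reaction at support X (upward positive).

Release continuity at Y by inserting a hinge; the redundant is the internal moment M_Y. The primary structure is two simply-supported spans XY and YZ.
Rotations at Y on the released spans (each span's end-slope, ×1/EI):
  span XY: point load 177.9 at a = 6.6: Pab(L + a)/(6LEI) = 1076/EI
  span XY: triangular load, peak 31.7: w₀L³/(45EI) = 683.5/EI
  span YZ: point load 132.1 at a = 3.9: Pab(L + b)/(6LEI) = 312.5/EI
  span YZ: triangular load, peak 36.5: 7w₀L³/(360EI) = 194.9/EI
  relative rotation θ_0 = (1760 + 507.5)/EI = 2267/EI
A unit hogging moment at Y produces rotation L₁/(3EI) + L₂/(3EI) = 5.467/EI.
Slope continuity at Y: θ_0 = M_Y·5.467/EI, so M_Y = 2267/5.467 = 414.7 kip·ft (hogging).
Span XY, ΣM about X with M_Y applied at Y: R_Y^{XY}·9.9 = 2210 + 414.7, so R_Y^{XY} = 265.1 kip and R_X = 334.8 − 265.1 = 69.71 kip.

R_X = 69.71 kip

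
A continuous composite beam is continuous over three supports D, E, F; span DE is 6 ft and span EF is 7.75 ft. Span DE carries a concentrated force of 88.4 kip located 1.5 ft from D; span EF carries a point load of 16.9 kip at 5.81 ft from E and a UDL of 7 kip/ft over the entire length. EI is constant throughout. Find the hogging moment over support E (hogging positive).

Insert a hinge at E; M_E is the redundant, and each span becomes simply supported.
End slopes at the hinge E, treating each span as simply supported:
  span DE: point load 88.4 at a = 1.5: Pab(L + a)/(6LEI) = 124.3/EI
  span EF: point load 16.9 at a = 5.81: Pab(L + b)/(6LEI) = 39.69/EI
  span EF: UDL 7: wL³/(24EI) = 135.8/EI
  relative rotation θ_0 = (124.3 + 175.5)/EI = 299.8/EI
A unit hogging moment at E produces rotation L₁/(3EI) + L₂/(3EI) = 4.583/EI.
Compatibility: M_E·(L₁+L₂)/(3EI) = θ_0, giving M_E = 65.41 kip·ft (hogging).

M_E = 65.41 kip·ft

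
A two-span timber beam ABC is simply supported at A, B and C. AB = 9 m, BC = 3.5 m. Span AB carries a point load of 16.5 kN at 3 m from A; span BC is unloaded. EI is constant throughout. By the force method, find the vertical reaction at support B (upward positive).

R_B = 11.79 kN

Insert a hinge at B; M_B is the redundant, and each span becomes simply supported.
End slopes at the hinge B, treating each span as simply supported:
  span AB: point load 16.5 at a = 3: Pab(L + a)/(6LEI) = 66/EI
  relative rotation θ_0 = (66 + 0)/EI = 66/EI
A unit hogging moment at B produces rotation L₁/(3EI) + L₂/(3EI) = 4.167/EI.
Slope continuity at B: θ_0 = M_B·4.167/EI, so M_B = 66/4.167 = 15.84 kN·m (hogging).
Span AB, ΣM about A with M_B applied at B: R_B^{AB}·9 = 49.5 + 15.84, so R_B^{AB} = 7.26 kN and R_A = 16.5 − 7.26 = 9.24 kN.
Span BC, ΣM about C: R_B^{BC}·3.5 = 0 + 15.84, so R_B^{BC} = 4.526 kN and R_C = 0 − 4.526 = -4.526 kN.
R_B = 7.26 + 4.526 = 11.79 kN.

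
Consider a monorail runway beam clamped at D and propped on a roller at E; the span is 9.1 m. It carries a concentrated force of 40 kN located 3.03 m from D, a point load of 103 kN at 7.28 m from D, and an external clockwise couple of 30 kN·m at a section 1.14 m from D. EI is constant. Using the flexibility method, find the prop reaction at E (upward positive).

R_E = 79.59 kN

Take the reaction at E as the redundant and release it; the primary structure is a cantilever fixed at D.
Downward deflection at the released point E due to the loads:
  point load 40 at a = 3.03: Pa²(3L − a)/(6EI) = 1485/EI
  point load 103 at a = 7.28: Pa²(3L − a)/(6EI) = 18214/EI
  clockwise couple 30 at a = 1.14: M₀a(2L − a)/(2EI) = 291.7/EI
  δ_0 = 19992/EI
Tip deflection under a unit load at E: L³/(3EI) = 251.2/EI.
The prop prevents deflection at E: R_E = δ_0/δ_{EE} = 19992/251.2 = 79.59 kN.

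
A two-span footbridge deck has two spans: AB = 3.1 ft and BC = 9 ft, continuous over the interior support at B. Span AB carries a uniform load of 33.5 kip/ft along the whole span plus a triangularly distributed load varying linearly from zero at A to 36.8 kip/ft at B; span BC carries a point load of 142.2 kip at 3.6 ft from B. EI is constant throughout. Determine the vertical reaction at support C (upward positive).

R_C = 34.76 kip

Take M_B as the redundant. Released structure: two simple spans AB and BC with a hinge at B.
End slopes at the hinge B, treating each span as simply supported:
  span AB: UDL 33.5: wL³/(24EI) = 41.58/EI
  span AB: triangular load, peak 36.8: w₀L³/(45EI) = 24.36/EI
  span BC: point load 142.2 at a = 3.6: Pab(L + b)/(6LEI) = 737.2/EI
  relative rotation θ_0 = (65.95 + 737.2)/EI = 803.1/EI
A unit hogging moment at B produces rotation L₁/(3EI) + L₂/(3EI) = 4.033/EI.
Slope continuity at B: θ_0 = M_B·4.033/EI, so M_B = 803.1/4.033 = 199.1 kip·ft (hogging).
Span BC, ΣM about C: R_B^{BC}·9 = 767.9 + 199.1, so R_B^{BC} = 107.4 kip and R_C = 142.2 − 107.4 = 34.76 kip.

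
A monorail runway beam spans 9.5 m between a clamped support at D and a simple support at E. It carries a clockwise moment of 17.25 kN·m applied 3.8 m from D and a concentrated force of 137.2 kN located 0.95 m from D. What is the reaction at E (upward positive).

Release the roller at E. Primary structure: cantilever fixed at D.
Downward deflection at the released point E due to the loads:
  clockwise couple 17.25 at a = 3.8: M₀a(2L − a)/(2EI) = 498.2/EI
  point load 137.2 at a = 0.95: Pa²(3L − a)/(6EI) = 568.6/EI
  δ_0 = 1067/EI
Flexibility coefficient — unit upward force at E: δ_{EE} = L³/(3EI) = 285.8/EI.
Compatibility at E: δ_0 − R_E·δ_{EE} = 0, so R_E = 1067/285.8 = 3.733 kN.

R_E = 3.733 kN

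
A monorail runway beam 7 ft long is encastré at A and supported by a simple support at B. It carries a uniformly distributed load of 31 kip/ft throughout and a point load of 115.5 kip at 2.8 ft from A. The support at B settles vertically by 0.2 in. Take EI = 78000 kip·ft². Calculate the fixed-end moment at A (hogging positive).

Choose R_B as the redundant. The primary structure is the cantilever fixed at A.
Free-end deflection of the primary structure under the applied loading (downward +):
  UDL 31: wL⁴/(8EI) = 9304/EI
  point load 115.5 at a = 2.8: Pa²(3L − a)/(6EI) = 2747/EI
  δ_0 = 12051/EI
Tip deflection under a unit load at B: L³/(3EI) = 114.3/EI.
With EI = 78000 kip·ft²: δ_0 = 0.1545 ft and δ_{BB} = 0.001466 ft/kip.
Compatibility — the beam at B must follow the support down by 0.01667 ft: δ_0 − R_B·δ_{BB} = 0.01667, so R_B = (0.1545 − 0.01667)/0.001466 = 94.03 kip.
Moment equilibrium about A: M_A = Σ(load moments about A) − R_B·L = 1083 − 94.03×7 = 424.7 kip·ft.

M_A = 424.7 kip·ft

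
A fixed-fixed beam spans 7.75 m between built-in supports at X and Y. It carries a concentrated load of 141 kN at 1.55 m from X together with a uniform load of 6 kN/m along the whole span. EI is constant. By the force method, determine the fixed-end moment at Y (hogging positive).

M_Y = 65 kN·m

Take the two fixed-end moments M_X, M_Y as redundants; the released structure is the simple span XY.
On the primary (simply-supported) span, the end slopes from the loading are:
  at X: point load 141 at a = 1.55: Pab(L + b)/(6LEI) = 406.5/EI
  at Y: point load 141 at a = 1.55: Pab(L + a)/(6LEI) = 271/EI
  at X: UDL 6: wL³/(24EI) = 116.4/EI
  at Y: UDL 6: wL³/(24EI) = 116.4/EI
  θ_X0 = 522.9/EI,  θ_Y0 = 387.4/EI
Flexibility coefficients: a unit moment at one end gives L/(3EI) there and L/(6EI) at the far end, so f₁₁ = f₂₂ = 2.583/EI and f₁₂ = f₂₁ = 1.292/EI.
Compatibility — zero rotation at each built-in end:
  2.583 M_X + 1.292 M_Y = 522.9
  1.292 M_X + 2.583 M_Y = 387.4
Solving the pair gives M_X = 169.9 kN·m and M_Y = 65 kN·m (hogging).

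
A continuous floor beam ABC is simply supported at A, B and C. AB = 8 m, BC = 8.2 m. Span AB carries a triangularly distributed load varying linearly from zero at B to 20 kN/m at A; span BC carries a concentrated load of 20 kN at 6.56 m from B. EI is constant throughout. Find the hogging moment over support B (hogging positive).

Release continuity at B by inserting a hinge; the redundant is the internal moment M_B. The primary structure is two simply-supported spans AB and BC.
End slopes at the hinge B, treating each span as simply supported:
  span AB: triangular load, peak 20: 7w₀L³/(360EI) = 199.1/EI
  span BC: point load 20 at a = 6.56: Pab(L + b)/(6LEI) = 43.03/EI
  relative rotation θ_0 = (199.1 + 43.03)/EI = 242.1/EI
A unit hogging moment at B produces rotation L₁/(3EI) + L₂/(3EI) = 5.4/EI.
Slope continuity at B: θ_0 = M_B·5.4/EI, so M_B = 242.1/5.4 = 44.84 kN·m (hogging).

M_B = 44.84 kN·m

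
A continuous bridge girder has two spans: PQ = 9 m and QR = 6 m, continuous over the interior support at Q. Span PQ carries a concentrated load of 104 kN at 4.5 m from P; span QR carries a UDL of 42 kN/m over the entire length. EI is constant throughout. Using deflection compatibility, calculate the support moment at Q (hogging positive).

M_Q = 180.9 kN·m

Insert a hinge at Q; M_Q is the redundant, and each span becomes simply supported.
End slopes at the hinge Q, treating each span as simply supported:
  span PQ: point load 104 at a = 4.5: Pab(L + a)/(6LEI) = 526.5/EI
  span QR: UDL 42: wL³/(24EI) = 378/EI
  relative rotation θ_0 = (526.5 + 378)/EI = 904.5/EI
A unit hogging moment at Q produces rotation L₁/(3EI) + L₂/(3EI) = 5/EI.
Slope continuity at Q: θ_0 = M_Q·5/EI, so M_Q = 904.5/5 = 180.9 kN·m (hogging).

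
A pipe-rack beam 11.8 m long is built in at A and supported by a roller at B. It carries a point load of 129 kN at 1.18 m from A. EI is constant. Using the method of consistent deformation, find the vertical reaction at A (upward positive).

R_A = 127.1 kN

Choose R_B as the redundant. The primary structure is the cantilever fixed at A.
Primary-structure tip deflection at B by superposition:
  point load 129 at a = 1.18: Pa²(3L − a)/(6EI) = 1024/EI
Flexibility coefficient — unit upward force at B: δ_{BB} = L³/(3EI) = 547.7/EI.
The prop prevents deflection at B: R_B = δ_0/δ_{BB} = 1024/547.7 = 1.871 kN.
Vertical equilibrium: R_A = ΣP − R_B = 129 − 1.871 = 127.1 kN.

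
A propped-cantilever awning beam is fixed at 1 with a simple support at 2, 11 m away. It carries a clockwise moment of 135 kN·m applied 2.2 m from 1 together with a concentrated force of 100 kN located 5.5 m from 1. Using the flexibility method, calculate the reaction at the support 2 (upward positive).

R_2 = 37.88 kN

Remove the prop at 2; the released (primary) structure is a cantilever built in at 1.
Downward deflection at the released point 2 due to the loads:
  clockwise couple 135 at a = 2.2: M₀a(2L − a)/(2EI) = 2940/EI
  point load 100 at a = 5.5: Pa²(3L − a)/(6EI) = 13865/EI
  δ_0 = 16805/EI
Tip deflection under a unit load at 2: L³/(3EI) = 443.7/EI.
Compatibility at 2: δ_0 − R_2·δ_{22} = 0, so R_2 = 16805/443.7 = 37.88 kN.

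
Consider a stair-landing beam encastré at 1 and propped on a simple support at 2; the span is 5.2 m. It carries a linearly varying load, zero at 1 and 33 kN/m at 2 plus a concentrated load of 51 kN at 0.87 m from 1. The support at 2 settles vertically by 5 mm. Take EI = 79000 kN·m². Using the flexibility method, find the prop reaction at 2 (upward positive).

R_2 = 40.78 kN

Remove the prop at 2; the released (primary) structure is a cantilever built in at 1.
Free-end deflection of the primary structure under the applied loading (downward +):
  triangular load, peak 33 at the free end: 11w₀L⁴/(120EI) = 2212/EI
  point load 51 at a = 0.87: Pa²(3L − a)/(6EI) = 94.77/EI
  δ_0 = 2307/EI
Flexibility coefficient — unit upward force at 2: δ_{22} = L³/(3EI) = 46.87/EI.
With EI = 79000 kN·m²: δ_0 = 0.029197 m and δ_{22} = 0.000593 m/kN.
Compatibility — the beam at 2 must follow the support down by 0.005 m: δ_0 − R_2·δ_{22} = 0.005, so R_2 = (0.029197 − 0.005)/0.000593 = 40.78 kN.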